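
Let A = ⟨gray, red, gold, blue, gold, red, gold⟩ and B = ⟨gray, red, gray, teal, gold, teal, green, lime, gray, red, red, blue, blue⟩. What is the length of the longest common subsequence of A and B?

Backtracking the LCS table gives one alignment: gray (A1,B1) → red (A2,B2) → gold (A3,B5) → blue (A4,B13).
So the longest common subsequence has length 4.

4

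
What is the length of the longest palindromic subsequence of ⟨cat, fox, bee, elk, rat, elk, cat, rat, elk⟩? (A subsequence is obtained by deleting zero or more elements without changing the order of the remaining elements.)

Using dp[i][j] = 2 + dp[i+1][j−1] if the ends match, else max(dp[i+1][j], dp[i][j−1]):
dp[1][9] = 5. A witness is elk rat cat rat elk at positions 4,5,7,8,9.

5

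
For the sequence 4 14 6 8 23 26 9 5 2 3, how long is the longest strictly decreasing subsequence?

4

One longest decreasing subsequence is 14, 6, 5, 2 (positions 2,3,8,9), of length 4; no longer one exists.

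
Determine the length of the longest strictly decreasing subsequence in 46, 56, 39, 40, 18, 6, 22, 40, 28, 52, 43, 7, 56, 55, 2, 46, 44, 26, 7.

6

Scanning left to right, the best length ending at each element is: 46→1, 56→1, 39→2, 40→2, 18→3, 6→4, 22→3, 40→2, 28→3, 52→2, 43→3, 7→4, 56→1, 55→2, 2→5, 46→3, 44→4, 26→5, 7→6.
So the longest decreasing subsequence has length 6, e.g. 56, 52, 46, 44, 26, 7.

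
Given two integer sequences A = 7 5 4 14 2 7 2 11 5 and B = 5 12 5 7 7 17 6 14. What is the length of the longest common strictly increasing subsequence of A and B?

2

For each value that appears in both, track the longest common increasing run ending there.
The best achievable length is 2; one witness is 5, 7 (A-positions 2,6, B-positions 1,4).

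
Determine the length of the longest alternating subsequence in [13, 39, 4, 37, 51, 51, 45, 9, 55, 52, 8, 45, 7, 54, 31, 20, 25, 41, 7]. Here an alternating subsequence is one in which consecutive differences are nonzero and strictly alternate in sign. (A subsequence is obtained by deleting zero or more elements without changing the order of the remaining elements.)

Track the best alternating length ending on an up-step vs a down-step at each position: up/down = 1/1, 2/1, 1/3, 4/3, 4/1, 4/1, 4/5, 4/5, 6/1, 6/7, 4/7, 8/7, 4/9, 10/7, 10/11, 10/11, 12/11, 12/11, 4/13.
The maximum over both is 13; one such subsequence is 13, 39, 4, 51, 45, 55, 8, 45, 7, 54, 20, 25, 7.

13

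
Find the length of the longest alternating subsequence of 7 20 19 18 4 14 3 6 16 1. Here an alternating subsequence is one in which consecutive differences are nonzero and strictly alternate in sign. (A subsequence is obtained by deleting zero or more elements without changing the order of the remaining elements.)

Track the best alternating length ending on an up-step vs a down-step at each position: up/down = 1/1, 2/1, 2/3, 2/3, 1/3, 4/3, 1/5, 6/5, 6/3, 1/7.
The maximum over both is 7; one such subsequence is 7, 20, 4, 14, 3, 6, 1.

7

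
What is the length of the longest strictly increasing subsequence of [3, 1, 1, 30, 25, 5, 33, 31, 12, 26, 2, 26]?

Let dp[i] be the longest increasing subsequence ending at position i. Then dp = [1, 1, 1, 2, 2, 2, 3, 3, 3, 4, 2, 4].
The maximum is 4; one witness is 3, 5, 12, 26 at positions 1,6,9,10.

4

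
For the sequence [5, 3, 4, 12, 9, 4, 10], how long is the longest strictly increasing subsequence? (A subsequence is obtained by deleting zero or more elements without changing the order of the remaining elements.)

4

Scanning left to right, the best length ending at each element is: 5→1, 3→1, 4→2, 12→3, 9→3, 4→2, 10→4.
So the longest increasing subsequence has length 4, e.g. 3, 4, 9, 10.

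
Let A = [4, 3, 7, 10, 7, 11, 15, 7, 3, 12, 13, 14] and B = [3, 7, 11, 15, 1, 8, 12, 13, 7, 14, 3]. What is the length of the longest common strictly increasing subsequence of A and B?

A longest common strictly increasing subsequence is 3, 7, 11, 12, 13, 14 (length 6); it appears in order in both A and B, and no longer such subsequence exists.

6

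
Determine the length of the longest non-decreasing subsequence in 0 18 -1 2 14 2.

3

Scanning left to right, the best length ending at each element is: 0→1, 18→2, -1→1, 2→2, 14→3, 2→3.
So the longest non-decreasing subsequence has length 3, e.g. 0, 2, 14.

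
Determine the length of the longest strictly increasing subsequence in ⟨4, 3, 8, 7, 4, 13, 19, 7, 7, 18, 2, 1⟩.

4

One longest increasing subsequence is 4, 8, 13, 19 (positions 1,3,6,7), of length 4; no longer one exists.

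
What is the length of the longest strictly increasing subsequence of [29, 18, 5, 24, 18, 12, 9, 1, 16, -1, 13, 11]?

One longest increasing subsequence is 5, 12, 16 (positions 3,6,9), of length 3; no longer one exists.

3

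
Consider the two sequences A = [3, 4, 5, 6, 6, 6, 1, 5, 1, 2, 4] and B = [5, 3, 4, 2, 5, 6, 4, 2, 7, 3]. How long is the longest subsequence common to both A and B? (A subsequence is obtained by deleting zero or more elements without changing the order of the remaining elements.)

5

Backtracking the LCS table gives one alignment: 3 (A1,B2) → 4 (A2,B3) → 5 (A3,B5) → 6 (A4,B6) → 2 (A10,B8).
So the longest common subsequence has length 5.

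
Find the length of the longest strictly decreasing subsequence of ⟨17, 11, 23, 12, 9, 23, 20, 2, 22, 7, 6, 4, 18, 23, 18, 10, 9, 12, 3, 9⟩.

7

Let dp[i] be the longest decreasing subsequence ending at position i. Then dp = [1, 2, 1, 2, 3, 1, 2, 4, 2, 4, 5, 6, 3, 1, 3, 4, 5, 4, 7, 5].
The maximum is 7; one witness is 17, 11, 9, 7, 6, 4, 3 at positions 1,2,5,10,11,12,19.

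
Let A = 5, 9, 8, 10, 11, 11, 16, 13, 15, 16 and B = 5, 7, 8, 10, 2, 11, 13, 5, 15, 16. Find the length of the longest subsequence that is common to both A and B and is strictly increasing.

7

For each value that appears in both, track the longest common increasing run ending there.
The best achievable length is 7; one witness is 5, 8, 10, 11, 13, 15, 16 (A-positions 1,3,4,5,8,9,10, B-positions 1,3,4,6,7,9,10).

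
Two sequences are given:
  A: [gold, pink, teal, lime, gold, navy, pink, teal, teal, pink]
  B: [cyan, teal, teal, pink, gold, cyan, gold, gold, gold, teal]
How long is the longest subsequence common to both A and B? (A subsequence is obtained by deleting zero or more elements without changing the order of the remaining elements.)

3

A longest common subsequence is gold, gold, teal (length 3); the LCS DP confirms no longer common subsequence exists.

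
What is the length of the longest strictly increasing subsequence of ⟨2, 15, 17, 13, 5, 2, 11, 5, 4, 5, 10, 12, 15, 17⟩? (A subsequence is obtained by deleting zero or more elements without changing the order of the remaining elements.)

Scanning left to right, the best length ending at each element is: 2→1, 15→2, 17→3, 13→2, 5→2, 2→1, 11→3, 5→2, 4→2, 5→3, 10→4, 12→5, 15→6, 17→7.
So the longest increasing subsequence has length 7, e.g. 2, 4, 5, 10, 12, 15, 17.

7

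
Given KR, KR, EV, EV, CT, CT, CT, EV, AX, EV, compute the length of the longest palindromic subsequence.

Using dp[i][j] = 2 + dp[i+1][j−1] if the ends match, else max(dp[i+1][j], dp[i][j−1]):
dp[1][10] = 7. A witness is EV EV CT CT CT EV EV at positions 3,4,5,6,7,8,10.

7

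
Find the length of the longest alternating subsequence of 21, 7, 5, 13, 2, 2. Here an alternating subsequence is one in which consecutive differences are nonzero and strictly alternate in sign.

4

Track the best alternating length ending on an up-step vs a down-step at each position: up/down = 1/1, 1/2, 1/2, 3/2, 1/4, 1/4.
The maximum over both is 4; one such subsequence is 21, 7, 13, 2.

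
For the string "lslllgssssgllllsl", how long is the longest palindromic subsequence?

16

One longest palindromic subsequence is lslllgssssglllsl (positions 1,2,3,4,5,6,7,8,9,10,11,13,14,15,16,17); it reads the same forward and backward, and the interval DP gives dp[1][17] = 16.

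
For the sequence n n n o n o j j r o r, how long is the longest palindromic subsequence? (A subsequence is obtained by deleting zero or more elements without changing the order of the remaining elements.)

4

Using dp[i][j] = 2 + dp[i+1][j−1] if the ends match, else max(dp[i+1][j], dp[i][j−1]):
dp[1][11] = 4. A witness is ojjo at positions 6,7,8,10.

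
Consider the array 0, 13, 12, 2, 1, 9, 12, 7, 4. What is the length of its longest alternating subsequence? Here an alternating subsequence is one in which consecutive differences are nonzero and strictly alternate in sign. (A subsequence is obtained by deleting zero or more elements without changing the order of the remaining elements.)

5

A longest alternating subsequence is 0, 13, 2, 9, 7 (positions 1,2,4,6,8); its 4 consecutive differences strictly alternate in sign, and length 5 is optimal.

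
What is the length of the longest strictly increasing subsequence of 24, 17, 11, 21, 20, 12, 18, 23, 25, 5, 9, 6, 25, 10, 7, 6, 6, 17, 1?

Scanning left to right, the best length ending at each element is: 24→1, 17→1, 11→1, 21→2, 20→2, 12→2, 18→3, 23→4, 25→5, 5→1, 9→2, 6→2, 25→5, 10→3, 7→3, 6→2, 6→2, 17→4, 1→1.
So the longest increasing subsequence has length 5, e.g. 11, 12, 18, 23, 25.

5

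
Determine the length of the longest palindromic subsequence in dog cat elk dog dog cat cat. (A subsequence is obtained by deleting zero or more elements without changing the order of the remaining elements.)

4

One longest palindromic subsequence is cat dog dog cat (positions 2,4,5,7); it reads the same forward and backward, and the interval DP gives dp[1][7] = 4.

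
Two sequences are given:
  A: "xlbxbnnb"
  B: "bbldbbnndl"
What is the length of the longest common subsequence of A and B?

5

A longest common subsequence is lbbnn (length 5); the LCS DP confirms no longer common subsequence exists.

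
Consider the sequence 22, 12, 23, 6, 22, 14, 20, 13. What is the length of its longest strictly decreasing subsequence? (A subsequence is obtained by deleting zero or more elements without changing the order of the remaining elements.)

Let dp[i] be the longest decreasing subsequence ending at position i. Then dp = [1, 2, 1, 3, 2, 3, 3, 4].
The maximum is 4; one witness is 23, 22, 14, 13 at positions 3,5,6,8.

4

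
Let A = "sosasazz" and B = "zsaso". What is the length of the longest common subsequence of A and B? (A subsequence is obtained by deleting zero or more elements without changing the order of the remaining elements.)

3

Backtracking the LCS table gives one alignment: s (A3,B2) → a (A4,B3) → s (A5,B4).
So the longest common subsequence has length 3.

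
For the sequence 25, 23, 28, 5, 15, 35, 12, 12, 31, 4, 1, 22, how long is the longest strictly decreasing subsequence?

6

Let dp[i] be the longest decreasing subsequence ending at position i. Then dp = [1, 2, 1, 3, 3, 1, 4, 4, 2, 5, 6, 3].
The maximum is 6; one witness is 25, 23, 15, 12, 4, 1 at positions 1,2,5,7,10,11.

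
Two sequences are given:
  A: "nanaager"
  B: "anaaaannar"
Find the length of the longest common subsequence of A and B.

Backtracking the LCS table gives one alignment: n (A1,B2) → a (A2,B6) → n (A3,B8) → a (A5,B9) → r (A8,B10).
So the longest common subsequence has length 5.

5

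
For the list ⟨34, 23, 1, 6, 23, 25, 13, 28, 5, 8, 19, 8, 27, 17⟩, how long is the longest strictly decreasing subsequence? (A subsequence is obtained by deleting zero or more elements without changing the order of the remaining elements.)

One longest decreasing subsequence is 34, 23, 6, 5 (positions 1,2,4,9), of length 4; no longer one exists.

4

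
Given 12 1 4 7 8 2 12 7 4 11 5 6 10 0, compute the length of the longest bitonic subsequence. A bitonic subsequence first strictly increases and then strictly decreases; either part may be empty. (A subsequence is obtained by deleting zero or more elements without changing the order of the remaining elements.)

8

One longest bitonic subsequence is 1, 4, 7, 8, 12, 11, 10, 0 (positions 2,3,4,5,7,10,13,14): it rises to 12 then falls. Length 8 is optimal.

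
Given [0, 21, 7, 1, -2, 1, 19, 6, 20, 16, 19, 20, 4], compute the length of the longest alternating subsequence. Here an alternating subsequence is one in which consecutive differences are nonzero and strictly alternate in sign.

9

Track the best alternating length ending on an up-step vs a down-step at each position: up/down = 1/1, 2/1, 2/3, 2/3, 1/3, 4/3, 4/3, 4/5, 6/3, 6/7, 8/7, 8/3, 4/9.
The maximum over both is 9; one such subsequence is 0, 21, 7, 19, 6, 20, 16, 19, 4.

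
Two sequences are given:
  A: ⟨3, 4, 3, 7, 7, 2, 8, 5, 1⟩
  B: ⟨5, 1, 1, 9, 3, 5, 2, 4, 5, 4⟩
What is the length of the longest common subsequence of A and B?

Backtracking the LCS table gives one alignment: 3 (A1,B5) → 4 (A2,B8) → 5 (A8,B9).
So the longest common subsequence has length 3.

3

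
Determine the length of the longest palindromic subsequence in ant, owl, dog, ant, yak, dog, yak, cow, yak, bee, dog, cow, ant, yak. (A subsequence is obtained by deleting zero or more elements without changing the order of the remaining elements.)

7

Using dp[i][j] = 2 + dp[i+1][j−1] if the ends match, else max(dp[i+1][j], dp[i][j−1]):
dp[1][14] = 7. A witness is yak dog yak cow yak dog yak at positions 5,6,7,8,9,11,14.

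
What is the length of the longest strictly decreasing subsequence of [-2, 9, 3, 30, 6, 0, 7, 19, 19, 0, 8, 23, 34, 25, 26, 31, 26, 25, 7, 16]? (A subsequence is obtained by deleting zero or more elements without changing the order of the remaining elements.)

5

Let dp[i] be the longest decreasing subsequence ending at position i. Then dp = [1, 1, 2, 1, 2, 3, 2, 2, 2, 3, 3, 2, 1, 2, 2, 2, 3, 4, 5, 5].
The maximum is 5; one witness is 34, 31, 26, 25, 7 at positions 13,16,17,18,19.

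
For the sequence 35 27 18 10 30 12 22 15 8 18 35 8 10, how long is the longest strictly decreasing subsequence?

5

Let dp[i] be the longest decreasing subsequence ending at position i. Then dp = [1, 2, 3, 4, 2, 4, 3, 4, 5, 4, 1, 5, 5].
The maximum is 5; one witness is 35, 27, 18, 10, 8 at positions 1,2,3,4,9.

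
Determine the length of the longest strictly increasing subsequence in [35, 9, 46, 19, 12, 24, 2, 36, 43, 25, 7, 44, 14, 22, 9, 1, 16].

Scanning left to right, the best length ending at each element is: 35→1, 9→1, 46→2, 19→2, 12→2, 24→3, 2→1, 36→4, 43→5, 25→4, 7→2, 44→6, 14→3, 22→4, 9→3, 1→1, 16→4.
So the longest increasing subsequence has length 6, e.g. 9, 19, 24, 36, 43, 44.

6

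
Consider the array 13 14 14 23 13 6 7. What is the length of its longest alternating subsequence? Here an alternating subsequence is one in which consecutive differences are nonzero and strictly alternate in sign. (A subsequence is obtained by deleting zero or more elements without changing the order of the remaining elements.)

4

Track the best alternating length ending on an up-step vs a down-step at each position: up/down = 1/1, 2/1, 2/1, 2/1, 1/3, 1/3, 4/3.
The maximum over both is 4; one such subsequence is 13, 14, 6, 7.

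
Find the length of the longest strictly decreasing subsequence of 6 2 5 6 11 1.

3

One longest decreasing subsequence is 6, 2, 1 (positions 1,2,6), of length 3; no longer one exists.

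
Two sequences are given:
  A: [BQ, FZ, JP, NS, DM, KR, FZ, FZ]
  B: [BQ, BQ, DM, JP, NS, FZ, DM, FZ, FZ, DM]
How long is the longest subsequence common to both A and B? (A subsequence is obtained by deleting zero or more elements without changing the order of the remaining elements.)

Backtracking the LCS table gives one alignment: BQ (A1,B2) → JP (A3,B4) → NS (A4,B5) → DM (A5,B7) → FZ (A7,B8) → FZ (A8,B9).
So the longest common subsequence has length 6.

6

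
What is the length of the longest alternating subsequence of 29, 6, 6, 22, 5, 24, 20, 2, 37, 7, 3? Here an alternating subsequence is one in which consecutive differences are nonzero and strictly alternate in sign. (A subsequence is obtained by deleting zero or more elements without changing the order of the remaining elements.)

A longest alternating subsequence is 29, 6, 22, 5, 24, 20, 37, 7 (positions 1,2,4,5,6,7,9,10); its 7 consecutive differences strictly alternate in sign, and length 8 is optimal.

8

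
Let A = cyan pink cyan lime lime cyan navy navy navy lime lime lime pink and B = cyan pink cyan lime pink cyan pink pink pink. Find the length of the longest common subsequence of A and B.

Backtracking the LCS table gives one alignment: cyan (A1,B1) → pink (A2,B2) → cyan (A3,B3) → lime (A4,B4) → cyan (A6,B6) → pink (A13,B9).
So the longest common subsequence has length 6.

6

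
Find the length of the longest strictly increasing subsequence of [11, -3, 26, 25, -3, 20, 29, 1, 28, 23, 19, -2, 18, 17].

3

One longest increasing subsequence is 11, 26, 29 (positions 1,3,7), of length 3; no longer one exists.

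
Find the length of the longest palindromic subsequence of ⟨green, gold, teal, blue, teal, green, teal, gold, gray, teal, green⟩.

One longest palindromic subsequence is green teal teal green teal teal green (positions 1,3,5,6,7,10,11); it reads the same forward and backward, and the interval DP gives dp[1][11] = 7.

7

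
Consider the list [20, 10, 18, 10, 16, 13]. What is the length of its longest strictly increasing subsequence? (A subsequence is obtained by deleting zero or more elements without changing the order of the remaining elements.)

2

Scanning left to right, the best length ending at each element is: 20→1, 10→1, 18→2, 10→1, 16→2, 13→2.
So the longest increasing subsequence has length 2, e.g. 10, 18.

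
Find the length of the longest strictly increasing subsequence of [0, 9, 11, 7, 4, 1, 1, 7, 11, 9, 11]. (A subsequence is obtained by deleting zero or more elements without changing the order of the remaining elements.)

Scanning left to right, the best length ending at each element is: 0→1, 9→2, 11→3, 7→2, 4→2, 1→2, 1→2, 7→3, 11→4, 9→4, 11→5.
So the longest increasing subsequence has length 5, e.g. 0, 4, 7, 9, 11.

5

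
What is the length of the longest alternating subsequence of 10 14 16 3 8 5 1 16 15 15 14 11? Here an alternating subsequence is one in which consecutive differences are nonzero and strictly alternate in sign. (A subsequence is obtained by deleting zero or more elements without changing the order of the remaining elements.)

7

A longest alternating subsequence is 10, 14, 3, 8, 5, 16, 15 (positions 1,2,4,5,6,8,9); its 6 consecutive differences strictly alternate in sign, and length 7 is optimal.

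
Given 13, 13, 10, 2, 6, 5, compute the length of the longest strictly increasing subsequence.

One longest increasing subsequence is 2, 6 (positions 4,5), of length 2; no longer one exists.

2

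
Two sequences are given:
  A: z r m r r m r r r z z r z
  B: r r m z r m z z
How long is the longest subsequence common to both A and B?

A longest common subsequence is rmrmzz (length 6); the LCS DP confirms no longer common subsequence exists.

6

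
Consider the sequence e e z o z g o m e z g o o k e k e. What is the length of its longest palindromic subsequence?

One longest palindromic subsequence is eeoogooee (positions 1,2,4,7,11,12,13,15,17); it reads the same forward and backward, and the interval DP gives dp[1][17] = 9.

9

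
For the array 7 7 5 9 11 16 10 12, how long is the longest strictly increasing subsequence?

4

Let dp[i] be the longest increasing subsequence ending at position i. Then dp = [1, 1, 1, 2, 3, 4, 3, 4].
The maximum is 4; one witness is 7, 9, 11, 16 at positions 1,4,5,6.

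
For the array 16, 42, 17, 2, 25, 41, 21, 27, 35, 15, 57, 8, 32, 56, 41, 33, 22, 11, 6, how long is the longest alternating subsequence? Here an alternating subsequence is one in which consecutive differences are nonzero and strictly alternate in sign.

11

Track the best alternating length ending on an up-step vs a down-step at each position: up/down = 1/1, 2/1, 2/3, 1/3, 4/3, 4/3, 4/5, 6/5, 6/5, 4/7, 8/1, 4/9, 10/9, 10/9, 10/11, 10/11, 10/11, 10/11, 4/11.
The maximum over both is 11; one such subsequence is 16, 42, 17, 25, 21, 27, 15, 57, 8, 56, 41.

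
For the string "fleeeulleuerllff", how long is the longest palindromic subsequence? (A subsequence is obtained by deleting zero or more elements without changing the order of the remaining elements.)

10

One longest palindromic subsequence is fleulluelf (positions 1,2,5,6,7,8,10,11,14,16); it reads the same forward and backward, and the interval DP gives dp[1][16] = 10.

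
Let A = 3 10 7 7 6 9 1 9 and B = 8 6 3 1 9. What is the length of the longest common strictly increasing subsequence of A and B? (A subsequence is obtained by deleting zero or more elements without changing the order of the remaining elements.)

2

For each value that appears in both, track the longest common increasing run ending there.
The best achievable length is 2; one witness is 6, 9 (A-positions 5,6, B-positions 2,5).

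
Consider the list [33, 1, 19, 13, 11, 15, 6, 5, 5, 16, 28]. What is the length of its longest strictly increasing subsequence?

5

One longest increasing subsequence is 1, 13, 15, 16, 28 (positions 2,4,6,10,11), of length 5; no longer one exists.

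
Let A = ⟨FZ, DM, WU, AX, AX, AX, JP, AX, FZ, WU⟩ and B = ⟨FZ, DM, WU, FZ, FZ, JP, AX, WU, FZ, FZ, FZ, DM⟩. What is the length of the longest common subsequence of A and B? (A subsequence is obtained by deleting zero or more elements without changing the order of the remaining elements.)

6

A longest common subsequence is FZ, DM, WU, JP, AX, FZ (length 6); the LCS DP confirms no longer common subsequence exists.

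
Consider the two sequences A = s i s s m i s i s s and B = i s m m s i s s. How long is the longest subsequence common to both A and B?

Backtracking the LCS table gives one alignment: i (A2,B1) → s (A3,B2) → m (A5,B4) → s (A7,B5) → i (A8,B6) → s (A9,B7) → s (A10,B8).
So the longest common subsequence has length 7.

7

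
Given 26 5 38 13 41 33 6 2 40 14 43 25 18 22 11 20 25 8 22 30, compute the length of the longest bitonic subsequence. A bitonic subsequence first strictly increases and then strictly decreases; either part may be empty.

9

One longest bitonic subsequence is 5, 13, 33, 40, 43, 25, 22, 20, 8 (positions 2,4,6,9,11,12,14,16,18): it rises to 43 then falls. Length 9 is optimal.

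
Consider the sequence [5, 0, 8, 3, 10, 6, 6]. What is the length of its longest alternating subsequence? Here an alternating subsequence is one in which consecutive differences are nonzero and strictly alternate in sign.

A longest alternating subsequence is 5, 0, 8, 3, 10, 6 (positions 1,2,3,4,5,6); its 5 consecutive differences strictly alternate in sign, and length 6 is optimal.

6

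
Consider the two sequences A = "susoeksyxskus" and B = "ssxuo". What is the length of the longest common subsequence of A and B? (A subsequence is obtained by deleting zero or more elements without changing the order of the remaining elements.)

Backtracking the LCS table gives one alignment: s (A3,B1) → s (A7,B2) → x (A9,B3) → u (A12,B4).
So the longest common subsequence has length 4.

4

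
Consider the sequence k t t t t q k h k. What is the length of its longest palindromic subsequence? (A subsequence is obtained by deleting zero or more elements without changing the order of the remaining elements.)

One longest palindromic subsequence is kttttk (positions 1,2,3,4,5,9); it reads the same forward and backward, and the interval DP gives dp[1][9] = 6.

6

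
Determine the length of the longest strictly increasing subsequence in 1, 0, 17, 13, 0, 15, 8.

3

Let dp[i] be the longest increasing subsequence ending at position i. Then dp = [1, 1, 2, 2, 1, 3, 2].
The maximum is 3; one witness is 1, 13, 15 at positions 1,4,6.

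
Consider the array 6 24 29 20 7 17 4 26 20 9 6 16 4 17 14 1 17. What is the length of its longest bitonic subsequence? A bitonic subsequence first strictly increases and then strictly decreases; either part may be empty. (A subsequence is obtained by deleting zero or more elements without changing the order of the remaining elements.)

One longest bitonic subsequence is 6, 24, 29, 26, 20, 9, 6, 4, 1 (positions 1,2,3,8,9,10,11,13,16): it rises to 29 then falls. Length 9 is optimal.

9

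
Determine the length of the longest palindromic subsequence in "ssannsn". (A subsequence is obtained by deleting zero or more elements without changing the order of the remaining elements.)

4

Using dp[i][j] = 2 + dp[i+1][j−1] if the ends match, else max(dp[i+1][j], dp[i][j−1]):
dp[1][7] = 4. A witness is snns at positions 2,4,5,6.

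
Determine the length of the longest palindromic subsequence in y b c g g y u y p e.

Using dp[i][j] = 2 + dp[i+1][j−1] if the ends match, else max(dp[i+1][j], dp[i][j−1]):
dp[1][10] = 4. A witness is yggy at positions 1,4,5,8.

4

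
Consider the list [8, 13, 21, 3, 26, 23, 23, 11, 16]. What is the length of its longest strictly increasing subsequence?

4

Scanning left to right, the best length ending at each element is: 8→1, 13→2, 21→3, 3→1, 26→4, 23→4, 23→4, 11→2, 16→3.
So the longest increasing subsequence has length 4, e.g. 8, 13, 21, 26.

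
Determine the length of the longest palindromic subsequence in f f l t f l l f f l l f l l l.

10

Using dp[i][j] = 2 + dp[i+1][j−1] if the ends match, else max(dp[i+1][j], dp[i][j−1]):
dp[1][15] = 10. A witness is lllfllflll at positions 3,6,7,8,10,11,12,13,14,15.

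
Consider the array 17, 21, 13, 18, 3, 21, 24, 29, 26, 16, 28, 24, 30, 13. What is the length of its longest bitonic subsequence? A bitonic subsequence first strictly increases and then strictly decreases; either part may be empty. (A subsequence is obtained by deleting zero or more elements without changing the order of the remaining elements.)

8

Let inc[i] be the LIS ending at i and dec[i] the longest strictly decreasing subsequence starting at i. inc = [1, 2, 1, 2, 1, 3, 4, 5, 5, 2, 6, 4, 7, 2], dec = [3, 4, 2, 3, 1, 3, 3, 4, 3, 2, 3, 2, 2, 1].
max_i inc[i]+dec[i]−1 = 8, with one witness 17, 18, 21, 24, 29, 28, 24, 13.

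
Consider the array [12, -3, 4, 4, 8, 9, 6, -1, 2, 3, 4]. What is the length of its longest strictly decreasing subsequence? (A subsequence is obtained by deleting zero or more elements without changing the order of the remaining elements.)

4

Scanning left to right, the best length ending at each element is: 12→1, -3→2, 4→2, 4→2, 8→2, 9→2, 6→3, -1→4, 2→4, 3→4, 4→4.
So the longest decreasing subsequence has length 4, e.g. 12, 8, 6, -1.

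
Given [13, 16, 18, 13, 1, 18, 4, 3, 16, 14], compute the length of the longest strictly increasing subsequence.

Scanning left to right, the best length ending at each element is: 13→1, 16→2, 18→3, 13→1, 1→1, 18→3, 4→2, 3→2, 16→3, 14→3.
So the longest increasing subsequence has length 3, e.g. 13, 16, 18.

3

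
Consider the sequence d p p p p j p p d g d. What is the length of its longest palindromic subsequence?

8

One longest palindromic subsequence is dppppppd (positions 1,2,3,4,5,7,8,11); it reads the same forward and backward, and the interval DP gives dp[1][11] = 8.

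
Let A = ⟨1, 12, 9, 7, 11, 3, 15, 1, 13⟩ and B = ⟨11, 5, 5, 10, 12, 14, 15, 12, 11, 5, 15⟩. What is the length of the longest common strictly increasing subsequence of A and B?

2

For each value that appears in both, track the longest common increasing run ending there.
The best achievable length is 2; one witness is 11, 15 (A-positions 5,7, B-positions 1,7).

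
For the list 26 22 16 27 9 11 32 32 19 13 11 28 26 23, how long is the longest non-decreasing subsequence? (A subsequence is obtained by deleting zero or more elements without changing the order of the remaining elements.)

One longest non-decreasing subsequence is 26, 27, 32, 32 (positions 1,4,7,8), of length 4; no longer one exists.

4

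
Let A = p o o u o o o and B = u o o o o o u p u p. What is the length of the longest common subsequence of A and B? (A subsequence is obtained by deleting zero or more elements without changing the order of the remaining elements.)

5

A longest common subsequence is ooooo (length 5); the LCS DP confirms no longer common subsequence exists.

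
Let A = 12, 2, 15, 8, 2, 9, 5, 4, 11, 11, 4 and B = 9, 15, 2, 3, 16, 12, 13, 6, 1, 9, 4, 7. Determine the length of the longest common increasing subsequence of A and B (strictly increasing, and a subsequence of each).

2

For each value that appears in both, track the longest common increasing run ending there.
The best achievable length is 2; one witness is 2, 9 (A-positions 2,6, B-positions 3,10).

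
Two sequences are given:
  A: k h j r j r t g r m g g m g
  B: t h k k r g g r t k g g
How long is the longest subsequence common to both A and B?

6

A longest common subsequence is krrtgg (length 6); the LCS DP confirms no longer common subsequence exists.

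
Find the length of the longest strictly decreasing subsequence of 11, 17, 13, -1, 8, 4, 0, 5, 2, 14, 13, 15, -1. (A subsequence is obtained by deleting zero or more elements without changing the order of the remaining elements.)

Scanning left to right, the best length ending at each element is: 11→1, 17→1, 13→2, -1→3, 8→3, 4→4, 0→5, 5→4, 2→5, 14→2, 13→3, 15→2, -1→6.
So the longest decreasing subsequence has length 6, e.g. 17, 13, 8, 4, 0, -1.

6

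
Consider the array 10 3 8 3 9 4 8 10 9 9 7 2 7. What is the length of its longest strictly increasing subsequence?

4

One longest increasing subsequence is 3, 8, 9, 10 (positions 2,3,5,8), of length 4; no longer one exists.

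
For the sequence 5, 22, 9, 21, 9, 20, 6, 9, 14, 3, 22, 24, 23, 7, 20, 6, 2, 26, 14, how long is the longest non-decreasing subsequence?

Let dp[i] be the longest non-decreasing subsequence ending at position i. Then dp = [1, 2, 2, 3, 3, 4, 2, 4, 5, 1, 6, 7, 7, 3, 6, 3, 1, 8, 6].
The maximum is 8; one witness is 5, 9, 9, 9, 14, 22, 24, 26 at positions 1,3,5,8,9,11,12,18.

8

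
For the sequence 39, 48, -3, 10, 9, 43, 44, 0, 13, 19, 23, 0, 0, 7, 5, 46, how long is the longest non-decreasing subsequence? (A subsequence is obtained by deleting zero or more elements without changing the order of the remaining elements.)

One longest non-decreasing subsequence is -3, 10, 13, 19, 23, 46 (positions 3,4,9,10,11,16), of length 6; no longer one exists.

6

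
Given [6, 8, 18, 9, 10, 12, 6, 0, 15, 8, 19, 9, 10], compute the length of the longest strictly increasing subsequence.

Scanning left to right, the best length ending at each element is: 6→1, 8→2, 18→3, 9→3, 10→4, 12→5, 6→1, 0→1, 15→6, 8→2, 19→7, 9→3, 10→4.
So the longest increasing subsequence has length 7, e.g. 6, 8, 9, 10, 12, 15, 19.

7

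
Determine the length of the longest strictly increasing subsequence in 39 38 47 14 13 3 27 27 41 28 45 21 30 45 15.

5

Scanning left to right, the best length ending at each element is: 39→1, 38→1, 47→2, 14→1, 13→1, 3→1, 27→2, 27→2, 41→3, 28→3, 45→4, 21→2, 30→4, 45→5, 15→2.
So the longest increasing subsequence has length 5, e.g. 14, 27, 28, 30, 45.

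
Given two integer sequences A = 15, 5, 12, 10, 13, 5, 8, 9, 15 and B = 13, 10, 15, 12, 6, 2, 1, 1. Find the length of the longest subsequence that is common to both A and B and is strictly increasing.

A longest common strictly increasing subsequence is 13, 15 (length 2); it appears in order in both A and B, and no longer such subsequence exists.

2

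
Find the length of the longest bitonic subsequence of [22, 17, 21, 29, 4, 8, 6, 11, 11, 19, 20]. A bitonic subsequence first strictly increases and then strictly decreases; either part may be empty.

5

One longest bitonic subsequence is 17, 21, 29, 8, 6 (positions 2,3,4,6,7): it rises to 29 then falls. Length 5 is optimal.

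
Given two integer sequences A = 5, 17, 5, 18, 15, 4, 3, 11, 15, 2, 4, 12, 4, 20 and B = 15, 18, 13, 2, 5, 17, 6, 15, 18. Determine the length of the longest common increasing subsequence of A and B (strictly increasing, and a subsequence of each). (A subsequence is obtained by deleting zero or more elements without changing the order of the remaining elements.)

3

A longest common strictly increasing subsequence is 5, 17, 18 (length 3); it appears in order in both A and B, and no longer such subsequence exists.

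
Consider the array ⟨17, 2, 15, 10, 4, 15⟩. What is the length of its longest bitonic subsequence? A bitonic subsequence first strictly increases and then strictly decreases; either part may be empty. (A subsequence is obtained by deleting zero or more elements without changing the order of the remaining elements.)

4

One longest bitonic subsequence is 17, 15, 10, 4 (positions 1,3,4,5): it rises to 17 then falls. Length 4 is optimal.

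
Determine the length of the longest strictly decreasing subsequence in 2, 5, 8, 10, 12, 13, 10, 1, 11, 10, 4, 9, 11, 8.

5

Let dp[i] be the longest decreasing subsequence ending at position i. Then dp = [1, 1, 1, 1, 1, 1, 2, 3, 2, 3, 4, 4, 2, 5].
The maximum is 5; one witness is 12, 11, 10, 9, 8 at positions 5,9,10,12,14.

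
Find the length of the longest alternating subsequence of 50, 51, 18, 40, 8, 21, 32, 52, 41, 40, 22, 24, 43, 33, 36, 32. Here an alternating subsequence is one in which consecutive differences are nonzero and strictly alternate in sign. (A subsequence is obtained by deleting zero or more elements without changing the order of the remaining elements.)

Track the best alternating length ending on an up-step vs a down-step at each position: up/down = 1/1, 2/1, 1/3, 4/3, 1/5, 6/5, 6/5, 6/1, 6/7, 6/7, 6/7, 8/7, 8/7, 8/9, 10/9, 8/11.
The maximum over both is 11; one such subsequence is 50, 51, 18, 40, 8, 52, 41, 43, 33, 36, 32.

11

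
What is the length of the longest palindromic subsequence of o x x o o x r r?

Using dp[i][j] = 2 + dp[i+1][j−1] if the ends match, else max(dp[i+1][j], dp[i][j−1]):
dp[1][8] = 4. A witness is xoox at positions 3,4,5,6.

4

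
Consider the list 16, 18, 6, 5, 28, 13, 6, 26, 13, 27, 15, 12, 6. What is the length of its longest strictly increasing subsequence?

4

Let dp[i] be the longest increasing subsequence ending at position i. Then dp = [1, 2, 1, 1, 3, 2, 2, 3, 3, 4, 4, 3, 2].
The maximum is 4; one witness is 16, 18, 26, 27 at positions 1,2,8,10.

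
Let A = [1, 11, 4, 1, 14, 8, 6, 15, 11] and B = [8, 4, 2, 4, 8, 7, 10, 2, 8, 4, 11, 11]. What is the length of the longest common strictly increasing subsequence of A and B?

For each value that appears in both, track the longest common increasing run ending there.
The best achievable length is 3; one witness is 4, 8, 11 (A-positions 3,6,9, B-positions 2,5,11).

3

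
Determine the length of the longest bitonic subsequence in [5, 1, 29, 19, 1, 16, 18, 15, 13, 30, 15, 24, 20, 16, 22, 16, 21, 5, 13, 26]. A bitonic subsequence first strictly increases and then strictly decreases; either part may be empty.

8

One longest bitonic subsequence is 5, 16, 18, 30, 24, 22, 21, 13 (positions 1,6,7,10,12,15,17,19): it rises to 30 then falls. Length 8 is optimal.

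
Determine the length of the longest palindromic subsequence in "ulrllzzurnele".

One longest palindromic subsequence is lrzzrl (positions 2,3,6,7,9,12); it reads the same forward and backward, and the interval DP gives dp[1][13] = 6.

6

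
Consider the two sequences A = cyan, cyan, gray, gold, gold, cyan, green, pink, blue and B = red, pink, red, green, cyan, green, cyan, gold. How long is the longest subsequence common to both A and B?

Backtracking the LCS table gives one alignment: cyan (A1,B5) → cyan (A2,B7) → gold (A5,B8).
So the longest common subsequence has length 3.

3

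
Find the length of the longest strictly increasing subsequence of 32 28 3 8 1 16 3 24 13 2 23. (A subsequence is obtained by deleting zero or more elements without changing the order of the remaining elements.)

Let dp[i] be the longest increasing subsequence ending at position i. Then dp = [1, 1, 1, 2, 1, 3, 2, 4, 3, 2, 4].
The maximum is 4; one witness is 3, 8, 16, 24 at positions 3,4,6,8.

4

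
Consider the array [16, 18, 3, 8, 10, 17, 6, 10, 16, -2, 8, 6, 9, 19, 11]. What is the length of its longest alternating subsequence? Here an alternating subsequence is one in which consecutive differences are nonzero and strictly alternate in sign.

Track the best alternating length ending on an up-step vs a down-step at each position: up/down = 1/1, 2/1, 1/3, 4/3, 4/3, 4/3, 4/5, 6/5, 6/5, 1/7, 8/7, 8/9, 10/7, 10/1, 10/11.
The maximum over both is 11; one such subsequence is 16, 18, 3, 8, 6, 10, -2, 8, 6, 19, 11.

11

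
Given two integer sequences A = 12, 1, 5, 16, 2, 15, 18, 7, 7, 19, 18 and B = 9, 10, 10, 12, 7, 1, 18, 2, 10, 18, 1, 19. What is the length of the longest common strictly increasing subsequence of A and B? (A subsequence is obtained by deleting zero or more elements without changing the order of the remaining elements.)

A longest common strictly increasing subsequence is 1, 2, 18, 19 (length 4); it appears in order in both A and B, and no longer such subsequence exists.

4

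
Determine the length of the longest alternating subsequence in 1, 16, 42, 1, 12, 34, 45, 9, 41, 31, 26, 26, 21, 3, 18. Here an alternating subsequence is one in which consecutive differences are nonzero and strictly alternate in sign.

8

Track the best alternating length ending on an up-step vs a down-step at each position: up/down = 1/1, 2/1, 2/1, 1/3, 4/3, 4/3, 4/1, 4/5, 6/5, 6/7, 6/7, 6/7, 6/7, 4/7, 8/7.
The maximum over both is 8; one such subsequence is 1, 16, 1, 12, 9, 41, 3, 18.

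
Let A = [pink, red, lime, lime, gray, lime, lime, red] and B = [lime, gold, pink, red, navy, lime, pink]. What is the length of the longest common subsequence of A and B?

A longest common subsequence is pink, red, lime (length 3); the LCS DP confirms no longer common subsequence exists.

3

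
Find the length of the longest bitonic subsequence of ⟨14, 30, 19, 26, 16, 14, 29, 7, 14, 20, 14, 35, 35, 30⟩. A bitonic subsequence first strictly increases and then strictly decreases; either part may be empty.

6

Let inc[i] be the LIS ending at i and dec[i] the longest strictly decreasing subsequence starting at i. inc = [1, 2, 2, 3, 2, 1, 4, 1, 2, 3, 2, 5, 5, 5], dec = [2, 5, 4, 4, 3, 2, 3, 1, 1, 2, 1, 2, 2, 1].
max_i inc[i]+dec[i]−1 = 6, with one witness 14, 30, 26, 16, 14, 7.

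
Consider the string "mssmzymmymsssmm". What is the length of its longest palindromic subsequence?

12

One longest palindromic subsequence is mssmymmymssm (positions 1,2,3,4,6,7,8,9,10,12,13,15); it reads the same forward and backward, and the interval DP gives dp[1][15] = 12.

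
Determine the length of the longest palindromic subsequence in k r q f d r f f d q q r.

One longest palindromic subsequence is rqdffdqr (positions 2,3,5,7,8,9,11,12); it reads the same forward and backward, and the interval DP gives dp[1][12] = 8.

8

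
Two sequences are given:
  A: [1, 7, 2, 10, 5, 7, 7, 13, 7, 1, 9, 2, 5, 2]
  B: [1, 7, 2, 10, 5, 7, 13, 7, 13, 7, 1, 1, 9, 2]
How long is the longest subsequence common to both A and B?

12

Backtracking the LCS table gives one alignment: 1 (A1,B1) → 7 (A2,B2) → 2 (A3,B3) → 10 (A4,B4) → 5 (A5,B5) → 7 (A6,B6) → 7 (A7,B8) → 13 (A8,B9) → 7 (A9,B10) → 1 (A10,B12) → 9 (A11,B13) → 2 (A14,B14).
So the longest common subsequence has length 12.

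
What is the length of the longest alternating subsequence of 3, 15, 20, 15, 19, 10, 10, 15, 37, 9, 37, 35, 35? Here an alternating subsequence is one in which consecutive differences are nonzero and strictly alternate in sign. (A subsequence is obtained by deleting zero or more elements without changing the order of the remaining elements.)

9

A longest alternating subsequence is 3, 20, 15, 19, 10, 15, 9, 37, 35 (positions 1,3,4,5,6,8,10,11,12); its 8 consecutive differences strictly alternate in sign, and length 9 is optimal.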